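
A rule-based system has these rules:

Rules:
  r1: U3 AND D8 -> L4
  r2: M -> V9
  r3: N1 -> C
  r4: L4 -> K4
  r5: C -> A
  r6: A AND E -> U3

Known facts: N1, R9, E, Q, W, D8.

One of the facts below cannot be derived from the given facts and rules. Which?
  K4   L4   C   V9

Round 1: r3 [N1 -> C]. New: C.
Round 2: r5 [C -> A]. New: A.
Round 3: r6 [A AND E -> U3]. New: U3.
Round 4: r1 [U3 AND D8 -> L4]. New: L4.
Round 5: r4 [L4 -> K4]. New: K4.
Derived: L4 (round 4), K4 (round 5), C (round 1). V9 never appears in any round.

V9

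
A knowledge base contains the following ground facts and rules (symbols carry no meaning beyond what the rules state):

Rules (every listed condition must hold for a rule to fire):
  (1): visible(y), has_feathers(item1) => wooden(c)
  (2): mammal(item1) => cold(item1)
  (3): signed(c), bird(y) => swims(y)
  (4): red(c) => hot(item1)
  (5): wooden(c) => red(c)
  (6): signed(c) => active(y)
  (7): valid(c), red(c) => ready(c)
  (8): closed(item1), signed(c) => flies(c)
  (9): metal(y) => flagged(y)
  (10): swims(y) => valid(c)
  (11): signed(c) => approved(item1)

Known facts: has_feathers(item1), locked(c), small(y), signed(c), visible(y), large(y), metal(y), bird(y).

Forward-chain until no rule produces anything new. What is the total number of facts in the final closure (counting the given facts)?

Round 1: (1) [visible(y), has_feathers(item1) => wooden(c)]; (3) [signed(c), bird(y) => swims(y)]; (6) [signed(c) => active(y)]; (9) [metal(y) => flagged(y)]; (11) [signed(c) => approved(item1)]. Adds wooden(c), swims(y), active(y), flagged(y), approved(item1).
Round 2: (5) [wooden(c) => red(c)]; (10) [swims(y) => valid(c)]. Adds red(c), valid(c).
Round 3: (4) [red(c) => hot(item1)]; (7) [valid(c), red(c) => ready(c)]. Adds hot(item1), ready(c).
Closure: {active(y), approved(item1), bird(y), flagged(y), has_feathers(item1), hot(item1), large(y), locked(c), metal(y), ready(c), red(c), signed(c), small(y), swims(y), valid(c), visible(y), wooden(c)} — 17 facts.

17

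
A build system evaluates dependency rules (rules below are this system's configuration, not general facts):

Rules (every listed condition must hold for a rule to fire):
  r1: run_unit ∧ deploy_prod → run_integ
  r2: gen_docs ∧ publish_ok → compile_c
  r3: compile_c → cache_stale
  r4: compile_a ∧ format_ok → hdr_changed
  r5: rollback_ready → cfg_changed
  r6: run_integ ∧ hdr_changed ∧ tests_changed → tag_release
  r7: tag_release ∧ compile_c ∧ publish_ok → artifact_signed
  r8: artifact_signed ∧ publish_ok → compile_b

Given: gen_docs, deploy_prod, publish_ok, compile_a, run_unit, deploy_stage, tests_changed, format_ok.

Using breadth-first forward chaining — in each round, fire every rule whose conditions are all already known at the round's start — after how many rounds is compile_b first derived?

[1] r1 [run_unit ∧ deploy_prod → run_integ]; r2 [gen_docs ∧ publish_ok → compile_c]; r4 [compile_a ∧ format_ok → hdr_changed]. ⇒ new: run_integ, compile_c, hdr_changed.
[2] r3 [compile_c → cache_stale]; r6 [run_integ ∧ hdr_changed ∧ tests_changed → tag_release]. ⇒ new: cache_stale, tag_release.
[3] r7 [tag_release ∧ compile_c ∧ publish_ok → artifact_signed]. ⇒ new: artifact_signed.
[4] r8 [artifact_signed ∧ publish_ok → compile_b]. ⇒ new: compile_b.
compile_b first appears in round 4.

4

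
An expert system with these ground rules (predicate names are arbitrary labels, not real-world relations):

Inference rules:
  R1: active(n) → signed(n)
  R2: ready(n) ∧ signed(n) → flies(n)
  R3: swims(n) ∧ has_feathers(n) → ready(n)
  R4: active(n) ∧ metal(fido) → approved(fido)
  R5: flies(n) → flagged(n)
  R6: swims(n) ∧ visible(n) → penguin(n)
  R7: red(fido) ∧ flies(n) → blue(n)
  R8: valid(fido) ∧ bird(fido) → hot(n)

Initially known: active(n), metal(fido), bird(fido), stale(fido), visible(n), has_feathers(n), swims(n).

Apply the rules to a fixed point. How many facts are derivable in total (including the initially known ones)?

[1] R1 [active(n) → signed(n)]; R3 [swims(n) ∧ has_feathers(n) → ready(n)]; R4 [active(n) ∧ metal(fido) → approved(fido)]; R6 [swims(n) ∧ visible(n) → penguin(n)]. ⇒ new: signed(n), ready(n), approved(fido), penguin(n).
[2] R2 [ready(n) ∧ signed(n) → flies(n)]. ⇒ new: flies(n).
[3] R5 [flies(n) → flagged(n)]. ⇒ new: flagged(n).
Closure: {active(n), approved(fido), bird(fido), flagged(n), flies(n), has_feathers(n), metal(fido), penguin(n), ready(n), signed(n), stale(fido), swims(n), visible(n)} — 13 facts.

13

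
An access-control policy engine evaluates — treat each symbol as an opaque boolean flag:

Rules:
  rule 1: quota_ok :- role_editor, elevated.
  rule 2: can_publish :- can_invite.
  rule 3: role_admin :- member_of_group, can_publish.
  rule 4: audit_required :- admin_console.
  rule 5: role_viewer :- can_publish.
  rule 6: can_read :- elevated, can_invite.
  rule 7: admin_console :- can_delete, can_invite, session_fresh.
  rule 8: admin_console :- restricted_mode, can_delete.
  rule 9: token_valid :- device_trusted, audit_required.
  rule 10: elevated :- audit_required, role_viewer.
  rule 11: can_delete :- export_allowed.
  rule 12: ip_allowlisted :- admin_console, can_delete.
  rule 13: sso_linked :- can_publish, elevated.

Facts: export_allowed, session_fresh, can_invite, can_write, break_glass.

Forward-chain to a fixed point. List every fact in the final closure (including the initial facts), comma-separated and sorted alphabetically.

Round 1: rule 2 [can_publish :- can_invite.]; rule 11 [can_delete :- export_allowed.]. New: can_publish, can_delete.
Round 2: rule 5 [role_viewer :- can_publish.]; rule 7 [admin_console :- can_delete, can_invite, session_fresh.]. New: role_viewer, admin_console.
Round 3: rule 4 [audit_required :- admin_console.]; rule 12 [ip_allowlisted :- admin_console, can_delete.]. New: audit_required, ip_allowlisted.
Round 4: rule 10 [elevated :- audit_required, role_viewer.]. New: elevated.
Round 5: rule 6 [can_read :- elevated, can_invite.]; rule 13 [sso_linked :- can_publish, elevated.]. New: can_read, sso_linked.

admin_console, audit_required, break_glass, can_delete, can_invite, can_publish, can_read, can_write, elevated, export_allowed, ip_allowlisted, role_viewer, session_fresh, sso_linked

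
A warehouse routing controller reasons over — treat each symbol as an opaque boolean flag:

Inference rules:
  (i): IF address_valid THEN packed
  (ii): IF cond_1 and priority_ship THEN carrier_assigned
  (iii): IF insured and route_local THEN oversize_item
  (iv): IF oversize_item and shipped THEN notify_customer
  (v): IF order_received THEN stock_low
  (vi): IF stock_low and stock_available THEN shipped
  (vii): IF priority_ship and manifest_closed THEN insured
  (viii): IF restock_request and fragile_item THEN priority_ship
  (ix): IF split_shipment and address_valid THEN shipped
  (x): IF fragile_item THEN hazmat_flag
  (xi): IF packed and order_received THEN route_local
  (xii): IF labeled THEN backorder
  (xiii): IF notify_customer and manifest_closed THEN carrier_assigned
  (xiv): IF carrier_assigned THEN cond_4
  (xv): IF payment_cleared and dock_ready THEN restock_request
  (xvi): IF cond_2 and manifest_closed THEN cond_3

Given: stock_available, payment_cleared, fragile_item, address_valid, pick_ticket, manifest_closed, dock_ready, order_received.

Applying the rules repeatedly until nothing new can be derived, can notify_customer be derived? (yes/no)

Round 1: (i) [IF address_valid THEN packed]; (v) [IF order_received THEN stock_low]; (x) [IF fragile_item THEN hazmat_flag]; (xv) [IF payment_cleared and dock_ready THEN restock_request]. New: packed, stock_low, hazmat_flag, restock_request.
Round 2: (vi) [IF stock_low and stock_available THEN shipped]; (viii) [IF restock_request and fragile_item THEN priority_ship]; (xi) [IF packed and order_received THEN route_local]. New: shipped, priority_ship, route_local.
Round 3: (vii) [IF priority_ship and manifest_closed THEN insured]. New: insured.
Round 4: (iii) [IF insured and route_local THEN oversize_item]. New: oversize_item.
Round 5: (iv) [IF oversize_item and shipped THEN notify_customer]. New: notify_customer.
Round 6: (xiii) [IF notify_customer and manifest_closed THEN carrier_assigned]. New: carrier_assigned.
Round 7: (xiv) [IF carrier_assigned THEN cond_4]. New: cond_4.
notify_customer appears in round 5, so it is derivable.

yes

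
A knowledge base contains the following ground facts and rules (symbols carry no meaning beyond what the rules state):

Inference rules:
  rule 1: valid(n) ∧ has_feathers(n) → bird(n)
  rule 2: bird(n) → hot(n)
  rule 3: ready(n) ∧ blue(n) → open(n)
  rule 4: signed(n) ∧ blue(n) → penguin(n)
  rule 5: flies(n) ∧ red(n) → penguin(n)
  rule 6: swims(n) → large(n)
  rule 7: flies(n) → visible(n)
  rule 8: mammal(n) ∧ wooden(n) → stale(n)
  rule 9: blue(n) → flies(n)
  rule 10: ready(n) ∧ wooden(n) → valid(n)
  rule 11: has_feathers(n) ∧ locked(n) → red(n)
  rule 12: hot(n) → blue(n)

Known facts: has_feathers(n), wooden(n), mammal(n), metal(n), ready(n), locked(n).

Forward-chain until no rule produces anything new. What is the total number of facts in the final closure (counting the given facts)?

Round 1: rule 8 [mammal(n) ∧ wooden(n) → stale(n)]; rule 10 [ready(n) ∧ wooden(n) → valid(n)]; rule 11 [has_feathers(n) ∧ locked(n) → red(n)]. New: stale(n), valid(n), red(n).
Round 2: rule 1 [valid(n) ∧ has_feathers(n) → bird(n)]. New: bird(n).
Round 3: rule 2 [bird(n) → hot(n)]. New: hot(n).
Round 4: rule 12 [hot(n) → blue(n)]. New: blue(n).
Round 5: rule 3 [ready(n) ∧ blue(n) → open(n)]; rule 9 [blue(n) → flies(n)]. New: open(n), flies(n).
Round 6: rule 5 [flies(n) ∧ red(n) → penguin(n)]; rule 7 [flies(n) → visible(n)]. New: penguin(n), visible(n).
Closure: {bird(n), blue(n), flies(n), has_feathers(n), hot(n), locked(n), mammal(n), metal(n), open(n), penguin(n), ready(n), red(n), stale(n), valid(n), visible(n), wooden(n)} — 16 facts.

16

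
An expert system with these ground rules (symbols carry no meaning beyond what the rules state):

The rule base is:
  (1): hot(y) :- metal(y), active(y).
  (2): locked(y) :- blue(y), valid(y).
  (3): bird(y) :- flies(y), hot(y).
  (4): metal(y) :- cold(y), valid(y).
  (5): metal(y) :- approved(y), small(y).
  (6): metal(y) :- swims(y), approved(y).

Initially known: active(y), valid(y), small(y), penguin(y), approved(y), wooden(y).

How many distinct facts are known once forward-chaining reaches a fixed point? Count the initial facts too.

8

Round 1: (5) [metal(y) :- approved(y), small(y).]. New: metal(y).
Round 2: (1) [hot(y) :- metal(y), active(y).]. New: hot(y).
Closure: {active(y), approved(y), hot(y), metal(y), penguin(y), small(y), valid(y), wooden(y)} — 8 facts.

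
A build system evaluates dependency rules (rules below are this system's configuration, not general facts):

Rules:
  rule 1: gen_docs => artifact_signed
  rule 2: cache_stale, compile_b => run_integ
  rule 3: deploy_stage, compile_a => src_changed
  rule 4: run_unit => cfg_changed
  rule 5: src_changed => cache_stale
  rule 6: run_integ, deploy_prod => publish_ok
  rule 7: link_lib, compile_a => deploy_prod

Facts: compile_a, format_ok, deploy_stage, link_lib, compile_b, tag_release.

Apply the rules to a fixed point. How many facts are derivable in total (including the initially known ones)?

11

Round 1 fires rule 3, rule 7, giving src_changed, deploy_prod.
Round 2 fires rule 5, giving cache_stale.
Round 3 fires rule 2, giving run_integ.
Round 4 fires rule 6, giving publish_ok.
Closure: {cache_stale, compile_a, compile_b, deploy_prod, deploy_stage, format_ok, link_lib, publish_ok, run_integ, src_changed, tag_release} — 11 facts.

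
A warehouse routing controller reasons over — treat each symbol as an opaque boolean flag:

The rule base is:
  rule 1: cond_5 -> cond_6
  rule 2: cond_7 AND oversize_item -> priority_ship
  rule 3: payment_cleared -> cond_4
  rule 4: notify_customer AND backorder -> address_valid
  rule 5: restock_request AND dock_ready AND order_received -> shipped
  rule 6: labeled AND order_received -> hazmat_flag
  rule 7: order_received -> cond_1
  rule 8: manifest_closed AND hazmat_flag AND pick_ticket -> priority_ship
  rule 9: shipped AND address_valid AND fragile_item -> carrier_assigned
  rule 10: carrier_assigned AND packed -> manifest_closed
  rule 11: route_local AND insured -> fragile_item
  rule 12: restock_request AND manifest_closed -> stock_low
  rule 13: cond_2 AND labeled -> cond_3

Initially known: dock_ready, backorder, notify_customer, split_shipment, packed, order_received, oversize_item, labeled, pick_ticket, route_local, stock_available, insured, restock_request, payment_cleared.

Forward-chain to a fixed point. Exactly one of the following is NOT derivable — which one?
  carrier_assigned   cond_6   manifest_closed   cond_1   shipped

cond_6

[1] rule 3 [payment_cleared -> cond_4]; rule 4 [notify_customer AND backorder -> address_valid]; rule 5 [restock_request AND dock_ready AND order_received -> shipped]; rule 6 [labeled AND order_received -> hazmat_flag]; rule 7 [order_received -> cond_1]; rule 11 [route_local AND insured -> fragile_item]. ⇒ new: cond_4, address_valid, shipped, hazmat_flag, cond_1, fragile_item.
[2] rule 9 [shipped AND address_valid AND fragile_item -> carrier_assigned]. ⇒ new: carrier_assigned.
[3] rule 10 [carrier_assigned AND packed -> manifest_closed]. ⇒ new: manifest_closed.
[4] rule 8 [manifest_closed AND hazmat_flag AND pick_ticket -> priority_ship]; rule 12 [restock_request AND manifest_closed -> stock_low]. ⇒ new: priority_ship, stock_low.
Derived: cond_1 (round 1), shipped (round 1), carrier_assigned (round 2), manifest_closed (round 3). cond_6 never appears in any round.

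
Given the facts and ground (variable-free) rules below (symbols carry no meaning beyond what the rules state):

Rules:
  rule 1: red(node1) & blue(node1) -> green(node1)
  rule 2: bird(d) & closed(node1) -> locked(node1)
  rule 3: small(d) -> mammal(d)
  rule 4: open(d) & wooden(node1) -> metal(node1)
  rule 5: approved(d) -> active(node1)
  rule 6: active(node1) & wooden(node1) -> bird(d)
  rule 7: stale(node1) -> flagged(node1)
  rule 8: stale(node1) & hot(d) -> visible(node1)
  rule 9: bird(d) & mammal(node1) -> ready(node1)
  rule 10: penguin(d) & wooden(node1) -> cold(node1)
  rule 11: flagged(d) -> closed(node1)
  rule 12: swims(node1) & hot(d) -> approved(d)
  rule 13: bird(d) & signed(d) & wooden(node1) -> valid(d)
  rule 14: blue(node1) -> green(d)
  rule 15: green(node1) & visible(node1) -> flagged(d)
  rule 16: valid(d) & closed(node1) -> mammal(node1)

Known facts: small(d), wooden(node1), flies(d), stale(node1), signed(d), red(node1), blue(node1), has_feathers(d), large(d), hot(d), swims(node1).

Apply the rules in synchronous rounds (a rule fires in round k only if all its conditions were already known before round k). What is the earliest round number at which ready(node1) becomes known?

6

[1] rule 1 [red(node1) & blue(node1) -> green(node1)]; rule 3 [small(d) -> mammal(d)]; rule 7 [stale(node1) -> flagged(node1)]; rule 8 [stale(node1) & hot(d) -> visible(node1)]; rule 12 [swims(node1) & hot(d) -> approved(d)]; rule 14 [blue(node1) -> green(d)]. ⇒ new: green(node1), mammal(d), flagged(node1), visible(node1), approved(d), green(d).
[2] rule 5 [approved(d) -> active(node1)]; rule 15 [green(node1) & visible(node1) -> flagged(d)]. ⇒ new: active(node1), flagged(d).
[3] rule 6 [active(node1) & wooden(node1) -> bird(d)]; rule 11 [flagged(d) -> closed(node1)]. ⇒ new: bird(d), closed(node1).
[4] rule 2 [bird(d) & closed(node1) -> locked(node1)]; rule 13 [bird(d) & signed(d) & wooden(node1) -> valid(d)]. ⇒ new: locked(node1), valid(d).
[5] rule 16 [valid(d) & closed(node1) -> mammal(node1)]. ⇒ new: mammal(node1).
[6] rule 9 [bird(d) & mammal(node1) -> ready(node1)]. ⇒ new: ready(node1).
ready(node1) first appears in round 6.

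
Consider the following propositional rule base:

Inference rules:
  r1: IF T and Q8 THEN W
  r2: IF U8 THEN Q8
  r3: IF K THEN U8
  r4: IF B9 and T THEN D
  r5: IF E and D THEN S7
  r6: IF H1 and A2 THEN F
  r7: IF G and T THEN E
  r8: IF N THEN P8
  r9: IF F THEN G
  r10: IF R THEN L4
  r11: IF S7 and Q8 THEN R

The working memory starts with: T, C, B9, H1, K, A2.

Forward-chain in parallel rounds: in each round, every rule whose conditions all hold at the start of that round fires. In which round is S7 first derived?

[1] r3 [IF K THEN U8]; r4 [IF B9 and T THEN D]; r6 [IF H1 and A2 THEN F]. ⇒ new: U8, D, F.
[2] r2 [IF U8 THEN Q8]; r9 [IF F THEN G]. ⇒ new: Q8, G.
[3] r1 [IF T and Q8 THEN W]; r7 [IF G and T THEN E]. ⇒ new: W, E.
[4] r5 [IF E and D THEN S7]. ⇒ new: S7.
S7 first appears in round 4.

4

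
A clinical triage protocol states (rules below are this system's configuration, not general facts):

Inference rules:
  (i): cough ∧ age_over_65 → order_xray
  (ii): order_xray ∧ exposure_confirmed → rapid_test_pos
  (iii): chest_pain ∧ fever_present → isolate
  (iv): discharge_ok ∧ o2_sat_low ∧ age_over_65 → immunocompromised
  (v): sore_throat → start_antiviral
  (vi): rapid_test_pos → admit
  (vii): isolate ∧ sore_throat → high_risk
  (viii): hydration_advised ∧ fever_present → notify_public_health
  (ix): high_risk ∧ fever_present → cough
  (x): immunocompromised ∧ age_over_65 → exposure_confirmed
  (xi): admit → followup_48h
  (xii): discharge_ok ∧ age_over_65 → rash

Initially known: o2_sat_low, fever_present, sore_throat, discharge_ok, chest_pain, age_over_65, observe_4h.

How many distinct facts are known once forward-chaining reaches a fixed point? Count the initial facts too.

Round 1: (iii) [chest_pain ∧ fever_present → isolate]; (iv) [discharge_ok ∧ o2_sat_low ∧ age_over_65 → immunocompromised]; (v) [sore_throat → start_antiviral]; (xii) [discharge_ok ∧ age_over_65 → rash]. New: isolate, immunocompromised, start_antiviral, rash.
Round 2: (vii) [isolate ∧ sore_throat → high_risk]; (x) [immunocompromised ∧ age_over_65 → exposure_confirmed]. New: high_risk, exposure_confirmed.
Round 3: (ix) [high_risk ∧ fever_present → cough]. New: cough.
Round 4: (i) [cough ∧ age_over_65 → order_xray]. New: order_xray.
Round 5: (ii) [order_xray ∧ exposure_confirmed → rapid_test_pos]. New: rapid_test_pos.
Round 6: (vi) [rapid_test_pos → admit]. New: admit.
Round 7: (xi) [admit → followup_48h]. New: followup_48h.
Closure: {admit, age_over_65, chest_pain, cough, discharge_ok, exposure_confirmed, fever_present, followup_48h, high_risk, immunocompromised, isolate, o2_sat_low, observe_4h, order_xray, rapid_test_pos, rash, sore_throat, start_antiviral} — 18 facts.

18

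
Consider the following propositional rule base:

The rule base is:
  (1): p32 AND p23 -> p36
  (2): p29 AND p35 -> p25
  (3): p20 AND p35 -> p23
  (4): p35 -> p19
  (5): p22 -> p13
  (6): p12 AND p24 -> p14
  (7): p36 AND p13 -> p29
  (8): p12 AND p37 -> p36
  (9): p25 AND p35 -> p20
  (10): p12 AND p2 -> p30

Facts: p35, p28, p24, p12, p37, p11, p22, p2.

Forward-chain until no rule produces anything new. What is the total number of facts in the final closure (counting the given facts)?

[1] (4) [p35 -> p19]; (5) [p22 -> p13]; (6) [p12 AND p24 -> p14]; (8) [p12 AND p37 -> p36]; (10) [p12 AND p2 -> p30]. ⇒ new: p19, p13, p14, p36, p30.
[2] (7) [p36 AND p13 -> p29]. ⇒ new: p29.
[3] (2) [p29 AND p35 -> p25]. ⇒ new: p25.
[4] (9) [p25 AND p35 -> p20]. ⇒ new: p20.
[5] (3) [p20 AND p35 -> p23]. ⇒ new: p23.
Closure: {p11, p12, p13, p14, p19, p2, p20, p22, p23, p24, p25, p28, p29, p30, p35, p36, p37} — 17 facts.

17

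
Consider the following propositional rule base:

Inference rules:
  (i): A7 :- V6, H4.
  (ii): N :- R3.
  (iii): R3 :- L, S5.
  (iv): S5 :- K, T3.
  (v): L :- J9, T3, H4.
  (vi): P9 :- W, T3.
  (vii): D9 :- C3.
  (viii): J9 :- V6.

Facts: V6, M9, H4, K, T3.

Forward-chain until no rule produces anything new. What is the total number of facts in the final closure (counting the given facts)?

Round 1: (i) [A7 :- V6, H4.]; (iv) [S5 :- K, T3.]; (viii) [J9 :- V6.]. New: A7, S5, J9.
Round 2: (v) [L :- J9, T3, H4.]. New: L.
Round 3: (iii) [R3 :- L, S5.]. New: R3.
Round 4: (ii) [N :- R3.]. New: N.
Closure: {A7, H4, J9, K, L, M9, N, R3, S5, T3, V6} — 11 facts.

11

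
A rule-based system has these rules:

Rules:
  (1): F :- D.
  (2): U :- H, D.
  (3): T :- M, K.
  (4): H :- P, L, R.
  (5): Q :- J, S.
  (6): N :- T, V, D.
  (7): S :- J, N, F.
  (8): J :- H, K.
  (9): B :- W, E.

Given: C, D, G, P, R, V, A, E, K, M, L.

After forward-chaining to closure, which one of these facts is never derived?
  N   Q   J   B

[1] (1) [F :- D.]; (3) [T :- M, K.]; (4) [H :- P, L, R.]. ⇒ new: F, T, H.
[2] (2) [U :- H, D.]; (6) [N :- T, V, D.]; (8) [J :- H, K.]. ⇒ new: U, N, J.
[3] (7) [S :- J, N, F.]. ⇒ new: S.
[4] (5) [Q :- J, S.]. ⇒ new: Q.
Derived: N (round 2), Q (round 4), J (round 2). B never appears in any round.

B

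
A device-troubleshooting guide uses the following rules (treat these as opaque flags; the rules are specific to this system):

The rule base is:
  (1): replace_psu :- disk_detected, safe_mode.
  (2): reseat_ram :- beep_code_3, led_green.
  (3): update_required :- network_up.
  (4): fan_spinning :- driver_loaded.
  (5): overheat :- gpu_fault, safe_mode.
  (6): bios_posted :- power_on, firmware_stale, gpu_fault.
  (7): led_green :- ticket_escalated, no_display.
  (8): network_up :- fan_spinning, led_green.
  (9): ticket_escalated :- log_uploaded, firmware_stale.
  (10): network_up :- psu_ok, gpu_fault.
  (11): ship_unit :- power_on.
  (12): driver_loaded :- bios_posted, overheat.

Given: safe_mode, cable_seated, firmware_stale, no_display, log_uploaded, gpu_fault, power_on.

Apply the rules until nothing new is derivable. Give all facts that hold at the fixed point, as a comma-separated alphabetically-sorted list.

bios_posted, cable_seated, driver_loaded, fan_spinning, firmware_stale, gpu_fault, led_green, log_uploaded, network_up, no_display, overheat, power_on, safe_mode, ship_unit, ticket_escalated, update_required

[1] (5) [overheat :- gpu_fault, safe_mode.]; (6) [bios_posted :- power_on, firmware_stale, gpu_fault.]; (9) [ticket_escalated :- log_uploaded, firmware_stale.]; (11) [ship_unit :- power_on.]. ⇒ new: overheat, bios_posted, ticket_escalated, ship_unit.
[2] (7) [led_green :- ticket_escalated, no_display.]; (12) [driver_loaded :- bios_posted, overheat.]. ⇒ new: led_green, driver_loaded.
[3] (4) [fan_spinning :- driver_loaded.]. ⇒ new: fan_spinning.
[4] (8) [network_up :- fan_spinning, led_green.]. ⇒ new: network_up.
[5] (3) [update_required :- network_up.]. ⇒ new: update_required.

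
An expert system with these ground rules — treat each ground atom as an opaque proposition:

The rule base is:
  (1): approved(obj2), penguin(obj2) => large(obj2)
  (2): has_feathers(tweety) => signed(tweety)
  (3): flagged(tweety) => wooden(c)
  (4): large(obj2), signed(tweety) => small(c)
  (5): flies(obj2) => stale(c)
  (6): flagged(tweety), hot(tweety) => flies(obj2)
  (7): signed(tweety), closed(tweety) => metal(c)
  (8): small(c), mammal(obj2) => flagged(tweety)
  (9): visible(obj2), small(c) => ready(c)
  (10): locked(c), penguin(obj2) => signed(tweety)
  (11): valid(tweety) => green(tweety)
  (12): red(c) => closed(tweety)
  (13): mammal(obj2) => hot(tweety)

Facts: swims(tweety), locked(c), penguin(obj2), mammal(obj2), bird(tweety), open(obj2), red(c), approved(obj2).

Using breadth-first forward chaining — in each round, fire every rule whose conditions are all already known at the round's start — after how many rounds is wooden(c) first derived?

Round 1: (1) [approved(obj2), penguin(obj2) => large(obj2)]; (10) [locked(c), penguin(obj2) => signed(tweety)]; (12) [red(c) => closed(tweety)]; (13) [mammal(obj2) => hot(tweety)]. New: large(obj2), signed(tweety), closed(tweety), hot(tweety).
Round 2: (4) [large(obj2), signed(tweety) => small(c)]; (7) [signed(tweety), closed(tweety) => metal(c)]. New: small(c), metal(c).
Round 3: (8) [small(c), mammal(obj2) => flagged(tweety)]. New: flagged(tweety).
Round 4: (3) [flagged(tweety) => wooden(c)]; (6) [flagged(tweety), hot(tweety) => flies(obj2)]. New: wooden(c), flies(obj2).
wooden(c) first appears in round 4.

4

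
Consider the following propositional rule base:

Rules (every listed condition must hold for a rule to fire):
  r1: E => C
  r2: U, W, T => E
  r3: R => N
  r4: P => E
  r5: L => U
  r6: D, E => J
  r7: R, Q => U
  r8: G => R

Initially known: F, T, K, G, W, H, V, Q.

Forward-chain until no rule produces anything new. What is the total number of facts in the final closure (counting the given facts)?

13

[1] r8 [G => R]. ⇒ new: R.
[2] r3 [R => N]; r7 [R, Q => U]. ⇒ new: N, U.
[3] r2 [U, W, T => E]. ⇒ new: E.
[4] r1 [E => C]. ⇒ new: C.
Closure: {C, E, F, G, H, K, N, Q, R, T, U, V, W} — 13 facts.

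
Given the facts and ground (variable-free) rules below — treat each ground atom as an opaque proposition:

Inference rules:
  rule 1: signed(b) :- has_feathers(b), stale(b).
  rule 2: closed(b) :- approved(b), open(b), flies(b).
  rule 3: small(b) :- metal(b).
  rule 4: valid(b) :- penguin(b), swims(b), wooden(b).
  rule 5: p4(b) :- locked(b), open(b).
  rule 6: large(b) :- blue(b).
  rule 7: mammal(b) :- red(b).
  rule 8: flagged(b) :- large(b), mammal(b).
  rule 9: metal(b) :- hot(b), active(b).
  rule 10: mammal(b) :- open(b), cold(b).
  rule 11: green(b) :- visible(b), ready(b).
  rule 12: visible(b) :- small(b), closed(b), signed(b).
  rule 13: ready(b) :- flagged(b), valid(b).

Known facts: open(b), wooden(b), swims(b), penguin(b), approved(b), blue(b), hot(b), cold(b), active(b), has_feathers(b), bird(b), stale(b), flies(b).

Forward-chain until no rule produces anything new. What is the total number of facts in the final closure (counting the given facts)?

24

Round 1: rule 1 [signed(b) :- has_feathers(b), stale(b).]; rule 2 [closed(b) :- approved(b), open(b), flies(b).]; rule 4 [valid(b) :- penguin(b), swims(b), wooden(b).]; rule 6 [large(b) :- blue(b).]; rule 9 [metal(b) :- hot(b), active(b).]; rule 10 [mammal(b) :- open(b), cold(b).]. New: signed(b), closed(b), valid(b), large(b), metal(b), mammal(b).
Round 2: rule 3 [small(b) :- metal(b).]; rule 8 [flagged(b) :- large(b), mammal(b).]. New: small(b), flagged(b).
Round 3: rule 12 [visible(b) :- small(b), closed(b), signed(b).]; rule 13 [ready(b) :- flagged(b), valid(b).]. New: visible(b), ready(b).
Round 4: rule 11 [green(b) :- visible(b), ready(b).]. New: green(b).
Closure: {active(b), approved(b), bird(b), blue(b), closed(b), cold(b), flagged(b), flies(b), green(b), has_feathers(b), hot(b), large(b), mammal(b), metal(b), open(b), penguin(b), ready(b), signed(b), small(b), stale(b), swims(b), valid(b), visible(b), wooden(b)} — 24 facts.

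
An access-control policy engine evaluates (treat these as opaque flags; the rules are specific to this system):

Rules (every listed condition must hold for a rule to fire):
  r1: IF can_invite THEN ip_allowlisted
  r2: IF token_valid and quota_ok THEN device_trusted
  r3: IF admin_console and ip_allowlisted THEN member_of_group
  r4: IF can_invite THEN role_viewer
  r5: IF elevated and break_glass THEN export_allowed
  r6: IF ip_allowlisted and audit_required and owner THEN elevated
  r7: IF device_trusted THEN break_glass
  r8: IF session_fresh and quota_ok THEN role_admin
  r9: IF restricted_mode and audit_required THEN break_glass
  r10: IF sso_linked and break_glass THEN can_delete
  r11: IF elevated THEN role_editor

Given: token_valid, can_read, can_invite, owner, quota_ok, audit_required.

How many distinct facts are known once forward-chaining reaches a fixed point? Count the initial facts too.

Round 1 fires r1, r2, r4, giving ip_allowlisted, device_trusted, role_viewer.
Round 2 fires r6, r7, giving elevated, break_glass.
Round 3 fires r5, r11, giving export_allowed, role_editor.
Closure: {audit_required, break_glass, can_invite, can_read, device_trusted, elevated, export_allowed, ip_allowlisted, owner, quota_ok, role_editor, role_viewer, token_valid} — 13 facts.

13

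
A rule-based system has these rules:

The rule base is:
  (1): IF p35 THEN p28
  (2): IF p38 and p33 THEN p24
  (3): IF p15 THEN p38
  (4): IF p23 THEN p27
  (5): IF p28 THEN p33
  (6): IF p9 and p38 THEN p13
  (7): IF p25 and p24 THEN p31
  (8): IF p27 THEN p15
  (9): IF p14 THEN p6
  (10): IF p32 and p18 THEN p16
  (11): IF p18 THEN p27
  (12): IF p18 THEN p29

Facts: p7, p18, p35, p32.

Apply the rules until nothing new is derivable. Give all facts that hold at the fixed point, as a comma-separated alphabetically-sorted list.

Round 1: (1) [IF p35 THEN p28]; (10) [IF p32 and p18 THEN p16]; (11) [IF p18 THEN p27]; (12) [IF p18 THEN p29]. Adds p28, p16, p27, p29.
Round 2: (5) [IF p28 THEN p33]; (8) [IF p27 THEN p15]. Adds p33, p15.
Round 3: (3) [IF p15 THEN p38]. Adds p38.
Round 4: (2) [IF p38 and p33 THEN p24]. Adds p24.

p15, p16, p18, p24, p27, p28, p29, p32, p33, p35, p38, p7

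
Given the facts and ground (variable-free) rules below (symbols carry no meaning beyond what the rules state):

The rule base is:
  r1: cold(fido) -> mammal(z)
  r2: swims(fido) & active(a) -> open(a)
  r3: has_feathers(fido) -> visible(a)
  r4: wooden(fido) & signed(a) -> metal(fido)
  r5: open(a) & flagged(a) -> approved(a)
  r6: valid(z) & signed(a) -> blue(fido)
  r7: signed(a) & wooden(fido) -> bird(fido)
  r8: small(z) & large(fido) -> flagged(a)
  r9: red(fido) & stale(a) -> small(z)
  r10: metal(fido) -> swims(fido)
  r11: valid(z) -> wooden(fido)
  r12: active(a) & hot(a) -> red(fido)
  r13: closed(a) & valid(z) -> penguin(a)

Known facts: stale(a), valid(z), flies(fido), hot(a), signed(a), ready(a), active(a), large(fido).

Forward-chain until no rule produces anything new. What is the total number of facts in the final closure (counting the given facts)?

Round 1: r6 [valid(z) & signed(a) -> blue(fido)]; r11 [valid(z) -> wooden(fido)]; r12 [active(a) & hot(a) -> red(fido)]. New: blue(fido), wooden(fido), red(fido).
Round 2: r4 [wooden(fido) & signed(a) -> metal(fido)]; r7 [signed(a) & wooden(fido) -> bird(fido)]; r9 [red(fido) & stale(a) -> small(z)]. New: metal(fido), bird(fido), small(z).
Round 3: r8 [small(z) & large(fido) -> flagged(a)]; r10 [metal(fido) -> swims(fido)]. New: flagged(a), swims(fido).
Round 4: r2 [swims(fido) & active(a) -> open(a)]. New: open(a).
Round 5: r5 [open(a) & flagged(a) -> approved(a)]. New: approved(a).
Closure: {active(a), approved(a), bird(fido), blue(fido), flagged(a), flies(fido), hot(a), large(fido), metal(fido), open(a), ready(a), red(fido), signed(a), small(z), stale(a), swims(fido), valid(z), wooden(fido)} — 18 facts.

18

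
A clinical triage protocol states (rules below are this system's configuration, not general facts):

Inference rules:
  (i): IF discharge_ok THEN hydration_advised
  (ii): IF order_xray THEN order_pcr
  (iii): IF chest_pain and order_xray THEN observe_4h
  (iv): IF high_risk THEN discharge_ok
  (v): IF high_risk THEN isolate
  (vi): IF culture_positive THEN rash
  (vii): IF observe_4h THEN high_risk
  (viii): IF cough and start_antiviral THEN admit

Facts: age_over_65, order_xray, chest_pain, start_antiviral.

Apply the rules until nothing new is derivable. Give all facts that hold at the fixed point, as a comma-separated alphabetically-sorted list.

Round 1 — (ii), (iii), derive order_pcr, observe_4h.
Round 2 — (vii), derive high_risk.
Round 3 — (iv), (v), derive discharge_ok, isolate.
Round 4 — (i), derive hydration_advised.

age_over_65, chest_pain, discharge_ok, high_risk, hydration_advised, isolate, observe_4h, order_pcr, order_xray, start_antiviral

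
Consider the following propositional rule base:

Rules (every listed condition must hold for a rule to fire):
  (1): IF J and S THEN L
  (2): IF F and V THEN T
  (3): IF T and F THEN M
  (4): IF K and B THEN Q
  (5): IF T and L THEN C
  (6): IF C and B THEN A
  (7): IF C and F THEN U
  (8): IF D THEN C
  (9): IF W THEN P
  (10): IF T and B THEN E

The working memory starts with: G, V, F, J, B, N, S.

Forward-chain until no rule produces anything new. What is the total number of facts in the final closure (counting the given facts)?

14

Round 1 — (1), (2), derive L, T.
Round 2 — (3), (5), (10), derive M, C, E.
Round 3 — (6), (7), derive A, U.
Closure: {A, B, C, E, F, G, J, L, M, N, S, T, U, V} — 14 facts.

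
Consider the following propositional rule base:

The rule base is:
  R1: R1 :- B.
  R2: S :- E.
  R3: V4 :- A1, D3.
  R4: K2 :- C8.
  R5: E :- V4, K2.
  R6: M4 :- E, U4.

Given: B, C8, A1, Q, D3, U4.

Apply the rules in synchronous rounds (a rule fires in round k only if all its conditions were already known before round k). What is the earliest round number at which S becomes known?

3

[1] R1 [R1 :- B.]; R3 [V4 :- A1, D3.]; R4 [K2 :- C8.]. ⇒ new: R1, V4, K2.
[2] R5 [E :- V4, K2.]. ⇒ new: E.
[3] R2 [S :- E.]; R6 [M4 :- E, U4.]. ⇒ new: S, M4.
S first appears in round 3.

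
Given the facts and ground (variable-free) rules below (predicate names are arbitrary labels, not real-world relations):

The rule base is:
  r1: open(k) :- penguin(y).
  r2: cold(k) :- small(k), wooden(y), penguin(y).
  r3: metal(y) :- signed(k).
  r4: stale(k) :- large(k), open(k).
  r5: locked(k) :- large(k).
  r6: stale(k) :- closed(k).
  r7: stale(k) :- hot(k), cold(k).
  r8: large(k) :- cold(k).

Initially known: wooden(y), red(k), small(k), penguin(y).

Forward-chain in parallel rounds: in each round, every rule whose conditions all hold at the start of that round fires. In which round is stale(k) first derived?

Round 1: r1 [open(k) :- penguin(y).]; r2 [cold(k) :- small(k), wooden(y), penguin(y).]. New: open(k), cold(k).
Round 2: r8 [large(k) :- cold(k).]. New: large(k).
Round 3: r4 [stale(k) :- large(k), open(k).]; r5 [locked(k) :- large(k).]. New: stale(k), locked(k).
stale(k) first appears in round 3.

3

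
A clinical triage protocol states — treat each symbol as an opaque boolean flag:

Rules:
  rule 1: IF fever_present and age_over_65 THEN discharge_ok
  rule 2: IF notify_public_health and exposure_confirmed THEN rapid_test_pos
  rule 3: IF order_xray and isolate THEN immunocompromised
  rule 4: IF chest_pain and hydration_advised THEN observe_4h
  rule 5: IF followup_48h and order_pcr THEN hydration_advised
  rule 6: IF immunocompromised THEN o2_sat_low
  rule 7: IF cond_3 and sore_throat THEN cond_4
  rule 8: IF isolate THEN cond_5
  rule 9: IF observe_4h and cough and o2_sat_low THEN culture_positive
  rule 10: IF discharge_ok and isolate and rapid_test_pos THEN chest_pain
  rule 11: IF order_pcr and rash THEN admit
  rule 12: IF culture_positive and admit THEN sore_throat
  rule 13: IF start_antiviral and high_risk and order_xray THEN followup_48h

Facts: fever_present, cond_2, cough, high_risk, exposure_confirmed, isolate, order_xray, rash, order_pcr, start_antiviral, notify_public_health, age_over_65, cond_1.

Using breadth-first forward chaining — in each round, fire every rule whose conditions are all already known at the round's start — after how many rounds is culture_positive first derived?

4

Round 1 fires rule 1, rule 2, rule 3, rule 8, rule 11, rule 13, giving discharge_ok, rapid_test_pos, immunocompromised, cond_5, admit, followup_48h.
Round 2 fires rule 5, rule 6, rule 10, giving hydration_advised, o2_sat_low, chest_pain.
Round 3 fires rule 4, giving observe_4h.
Round 4 fires rule 9, giving culture_positive.
culture_positive first appears in round 4.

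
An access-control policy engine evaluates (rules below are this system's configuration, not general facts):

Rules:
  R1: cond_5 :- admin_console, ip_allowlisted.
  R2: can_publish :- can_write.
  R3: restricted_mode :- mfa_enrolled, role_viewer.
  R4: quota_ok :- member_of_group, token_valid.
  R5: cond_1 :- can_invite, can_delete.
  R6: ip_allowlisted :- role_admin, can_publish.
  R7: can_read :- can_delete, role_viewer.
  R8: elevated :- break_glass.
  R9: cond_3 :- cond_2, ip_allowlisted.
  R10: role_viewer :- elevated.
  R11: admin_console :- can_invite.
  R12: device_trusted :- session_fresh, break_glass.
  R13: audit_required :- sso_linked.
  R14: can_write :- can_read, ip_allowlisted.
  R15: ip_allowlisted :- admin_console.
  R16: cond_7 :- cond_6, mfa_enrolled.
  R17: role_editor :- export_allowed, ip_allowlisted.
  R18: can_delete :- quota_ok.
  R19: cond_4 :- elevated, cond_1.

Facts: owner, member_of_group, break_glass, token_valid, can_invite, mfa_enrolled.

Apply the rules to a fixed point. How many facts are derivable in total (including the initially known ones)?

19

Round 1 — R4, R8, R11, derive quota_ok, elevated, admin_console.
Round 2 — R10, R15, R18, derive role_viewer, ip_allowlisted, can_delete.
Round 3 — R1, R3, R5, R7, derive cond_5, restricted_mode, cond_1, can_read.
Round 4 — R14, R19, derive can_write, cond_4.
Round 5 — R2, derive can_publish.
Closure: {admin_console, break_glass, can_delete, can_invite, can_publish, can_read, can_write, cond_1, cond_4, cond_5, elevated, ip_allowlisted, member_of_group, mfa_enrolled, owner, quota_ok, restricted_mode, role_viewer, token_valid} — 19 facts.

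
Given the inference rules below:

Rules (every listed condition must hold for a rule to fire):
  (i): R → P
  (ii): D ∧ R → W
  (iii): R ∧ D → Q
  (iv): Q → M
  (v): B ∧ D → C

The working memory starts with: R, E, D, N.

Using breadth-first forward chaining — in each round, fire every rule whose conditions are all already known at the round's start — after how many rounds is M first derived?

2

Round 1 fires (i), (ii), (iii), giving P, W, Q.
Round 2 fires (iv), giving M.
M first appears in round 2.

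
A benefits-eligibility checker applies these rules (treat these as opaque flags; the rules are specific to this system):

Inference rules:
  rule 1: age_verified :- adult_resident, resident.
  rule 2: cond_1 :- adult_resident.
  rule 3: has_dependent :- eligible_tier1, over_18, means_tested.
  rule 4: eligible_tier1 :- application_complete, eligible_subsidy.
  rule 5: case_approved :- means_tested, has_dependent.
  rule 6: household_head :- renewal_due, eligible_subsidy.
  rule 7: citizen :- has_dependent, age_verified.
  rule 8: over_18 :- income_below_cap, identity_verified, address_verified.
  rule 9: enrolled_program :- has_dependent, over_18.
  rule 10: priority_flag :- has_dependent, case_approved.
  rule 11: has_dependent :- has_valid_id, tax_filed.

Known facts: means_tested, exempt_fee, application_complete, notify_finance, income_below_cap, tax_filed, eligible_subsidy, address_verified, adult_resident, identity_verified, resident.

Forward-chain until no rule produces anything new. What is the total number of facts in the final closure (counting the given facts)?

20

[1] rule 1 [age_verified :- adult_resident, resident.]; rule 2 [cond_1 :- adult_resident.]; rule 4 [eligible_tier1 :- application_complete, eligible_subsidy.]; rule 8 [over_18 :- income_below_cap, identity_verified, address_verified.]. ⇒ new: age_verified, cond_1, eligible_tier1, over_18.
[2] rule 3 [has_dependent :- eligible_tier1, over_18, means_tested.]. ⇒ new: has_dependent.
[3] rule 5 [case_approved :- means_tested, has_dependent.]; rule 7 [citizen :- has_dependent, age_verified.]; rule 9 [enrolled_program :- has_dependent, over_18.]. ⇒ new: case_approved, citizen, enrolled_program.
[4] rule 10 [priority_flag :- has_dependent, case_approved.]. ⇒ new: priority_flag.
Closure: {address_verified, adult_resident, age_verified, application_complete, case_approved, citizen, cond_1, eligible_subsidy, eligible_tier1, enrolled_program, exempt_fee, has_dependent, identity_verified, income_below_cap, means_tested, notify_finance, over_18, priority_flag, resident, tax_filed} — 20 facts.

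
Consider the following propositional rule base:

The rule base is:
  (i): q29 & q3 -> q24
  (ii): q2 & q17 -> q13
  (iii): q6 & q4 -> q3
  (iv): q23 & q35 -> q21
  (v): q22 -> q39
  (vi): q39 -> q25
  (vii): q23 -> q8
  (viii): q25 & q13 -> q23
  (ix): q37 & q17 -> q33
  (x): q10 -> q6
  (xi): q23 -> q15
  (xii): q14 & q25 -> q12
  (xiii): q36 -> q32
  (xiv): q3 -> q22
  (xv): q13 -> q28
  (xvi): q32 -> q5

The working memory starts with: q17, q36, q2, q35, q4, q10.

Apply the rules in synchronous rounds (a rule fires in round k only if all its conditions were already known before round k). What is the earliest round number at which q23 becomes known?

[1] (ii) [q2 & q17 -> q13]; (x) [q10 -> q6]; (xiii) [q36 -> q32]. ⇒ new: q13, q6, q32.
[2] (iii) [q6 & q4 -> q3]; (xv) [q13 -> q28]; (xvi) [q32 -> q5]. ⇒ new: q3, q28, q5.
[3] (xiv) [q3 -> q22]. ⇒ new: q22.
[4] (v) [q22 -> q39]. ⇒ new: q39.
[5] (vi) [q39 -> q25]. ⇒ new: q25.
[6] (viii) [q25 & q13 -> q23]. ⇒ new: q23.
q23 first appears in round 6.

6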